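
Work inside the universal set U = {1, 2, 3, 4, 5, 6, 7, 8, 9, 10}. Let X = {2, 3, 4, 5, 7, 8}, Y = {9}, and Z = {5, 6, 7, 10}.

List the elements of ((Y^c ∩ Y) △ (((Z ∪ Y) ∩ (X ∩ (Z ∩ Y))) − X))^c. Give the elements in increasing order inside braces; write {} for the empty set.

{1, 2, 3, 4, 5, 6, 7, 8, 9, 10}

Y^c = {1, 2, 3, 4, 5, 6, 7, 8, 10}
Y^c ∩ Y = {}
Z ∪ Y = {5, 6, 7, 9, 10}
Z ∩ Y = {}
X ∩ (Z ∩ Y) = {}
(Z ∪ Y) ∩ (X ∩ (Z ∩ Y)) = {}
((Z ∪ Y) ∩ (X ∩ (Z ∩ Y))) − X = {}
(Y^c ∩ Y) △ (((Z ∪ Y) ∩ (X ∩ (Z ∩ Y))) − X) = {}
((Y^c ∩ Y) △ (((Z ∪ Y) ∩ (X ∩ (Z ∩ Y))) − X))^c = {1, 2, 3, 4, 5, 6, 7, 8, 9, 10}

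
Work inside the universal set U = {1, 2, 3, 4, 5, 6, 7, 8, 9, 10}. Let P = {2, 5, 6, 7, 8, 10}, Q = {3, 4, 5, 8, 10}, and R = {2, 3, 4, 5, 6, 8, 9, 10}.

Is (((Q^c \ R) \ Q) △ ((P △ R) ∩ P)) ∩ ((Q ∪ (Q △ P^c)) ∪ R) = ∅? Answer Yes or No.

No

Q^c = {1, 2, 6, 7, 9}
Q^c \ R = {1, 7}
(Q^c \ R) \ Q = {1, 7}
P △ R = {3, 4, 7, 9}
(P △ R) ∩ P = {7}
((Q^c \ R) \ Q) △ ((P △ R) ∩ P) = {1}
P^c = {1, 3, 4, 9}
Q △ P^c = {1, 5, 8, 9, 10}
Q ∪ (Q △ P^c) = {1, 3, 4, 5, 8, 9, 10}
(Q ∪ (Q △ P^c)) ∪ R = {1, 2, 3, 4, 5, 6, 8, 9, 10}
1 lies in both, so they are not disjoint.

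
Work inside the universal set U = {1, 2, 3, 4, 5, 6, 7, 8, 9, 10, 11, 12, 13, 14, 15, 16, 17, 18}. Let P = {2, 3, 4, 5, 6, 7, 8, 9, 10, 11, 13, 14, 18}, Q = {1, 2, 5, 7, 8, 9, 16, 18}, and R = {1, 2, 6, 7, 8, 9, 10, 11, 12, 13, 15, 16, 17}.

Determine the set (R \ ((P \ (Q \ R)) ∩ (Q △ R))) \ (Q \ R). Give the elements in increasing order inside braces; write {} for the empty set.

Q \ R = {5, 18}
P \ (Q \ R) = {2, 3, 4, 6, 7, 8, 9, 10, 11, 13, 14}
Q △ R = {5, 6, 10, 11, 12, 13, 15, 17, 18}
(P \ (Q \ R)) ∩ (Q △ R) = {6, 10, 11, 13}
R \ ((P \ (Q \ R)) ∩ (Q △ R)) = {1, 2, 7, 8, 9, 12, 15, 16, 17}
(R \ ((P \ (Q \ R)) ∩ (Q △ R))) \ (Q \ R) = {1, 2, 7, 8, 9, 12, 15, 16, 17}

{1, 2, 7, 8, 9, 12, 15, 16, 17}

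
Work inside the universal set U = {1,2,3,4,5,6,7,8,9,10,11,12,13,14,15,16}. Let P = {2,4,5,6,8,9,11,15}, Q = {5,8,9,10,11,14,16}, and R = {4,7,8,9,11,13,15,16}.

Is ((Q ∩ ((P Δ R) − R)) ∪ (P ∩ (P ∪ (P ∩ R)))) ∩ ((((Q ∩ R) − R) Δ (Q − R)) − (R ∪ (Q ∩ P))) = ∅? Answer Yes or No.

Yes

P Δ R = {2,5,6,7,13,16}
(P Δ R) − R = {2,5,6}
Q ∩ ((P Δ R) − R) = {5}
P ∩ R = {4,8,9,11,15}
P ∪ (P ∩ R) = {2,4,5,6,8,9,11,15}
P ∩ (P ∪ (P ∩ R)) = {2,4,5,6,8,9,11,15}
(Q ∩ ((P Δ R) − R)) ∪ (P ∩ (P ∪ (P ∩ R))) = {2,4,5,6,8,9,11,15}
Q ∩ R = {8,9,11,16}
(Q ∩ R) − R = {}
Q − R = {5,10,14}
((Q ∩ R) − R) Δ (Q − R) = {5,10,14}
Q ∩ P = {5,8,9,11}
R ∪ (Q ∩ P) = {4,5,7,8,9,11,13,15,16}
(((Q ∩ R) − R) Δ (Q − R)) − (R ∪ (Q ∩ P)) = {10,14}
{2,4,5,6,8,9,11,15} and {10,14} share no elements.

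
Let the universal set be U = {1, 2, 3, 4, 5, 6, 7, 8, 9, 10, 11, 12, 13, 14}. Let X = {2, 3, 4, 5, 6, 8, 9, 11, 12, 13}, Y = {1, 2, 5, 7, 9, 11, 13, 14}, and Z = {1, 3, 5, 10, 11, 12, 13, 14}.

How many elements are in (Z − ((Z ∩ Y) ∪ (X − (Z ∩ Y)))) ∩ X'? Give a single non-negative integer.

Z ∩ Y = {1, 5, 11, 13, 14}
X − (Z ∩ Y) = {2, 3, 4, 6, 8, 9, 12}
(Z ∩ Y) ∪ (X − (Z ∩ Y)) = {1, 2, 3, 4, 5, 6, 8, 9, 11, 12, 13, 14}
Z − ((Z ∩ Y) ∪ (X − (Z ∩ Y))) = {10}
X' = {1, 7, 10, 14}
(Z − ((Z ∩ Y) ∪ (X − (Z ∩ Y)))) ∩ X' = {10}
|(Z − ((Z ∩ Y) ∪ (X − (Z ∩ Y)))) ∩ X'| = 1

1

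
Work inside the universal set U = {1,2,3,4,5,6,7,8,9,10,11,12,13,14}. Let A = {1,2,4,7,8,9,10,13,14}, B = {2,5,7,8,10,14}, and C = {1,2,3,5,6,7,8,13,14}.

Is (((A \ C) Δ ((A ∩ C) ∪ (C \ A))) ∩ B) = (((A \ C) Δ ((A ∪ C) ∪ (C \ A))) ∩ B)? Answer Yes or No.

A \ C = {4,9,10}
A ∩ C = {1,2,7,8,13,14}
C \ A = {3,5,6}
(A ∩ C) ∪ (C \ A) = {1,2,3,5,6,7,8,13,14}
(A \ C) Δ ((A ∩ C) ∪ (C \ A)) = {1,2,3,4,5,6,7,8,9,10,13,14}
((A \ C) Δ ((A ∩ C) ∪ (C \ A))) ∩ B = {2,5,7,8,10,14}
A ∪ C = {1,2,3,4,5,6,7,8,9,10,13,14}
(A ∪ C) ∪ (C \ A) = {1,2,3,4,5,6,7,8,9,10,13,14}
(A \ C) Δ ((A ∪ C) ∪ (C \ A)) = {1,2,3,5,6,7,8,13,14}
((A \ C) Δ ((A ∪ C) ∪ (C \ A))) ∩ B = {2,5,7,8,14}
10 ∈ ((A \ C) Δ ((A ∩ C) ∪ (C \ A))) ∩ B but 10 ∉ ((A \ C) Δ ((A ∪ C) ∪ (C \ A))) ∩ B, so they differ.

No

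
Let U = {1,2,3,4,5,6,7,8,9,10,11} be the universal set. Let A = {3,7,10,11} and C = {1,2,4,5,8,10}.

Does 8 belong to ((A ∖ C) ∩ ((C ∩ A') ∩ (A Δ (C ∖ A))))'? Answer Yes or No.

Yes

8 ∉ A and 8 ∈ C, so 8 ∉ A ∖ C
8 ∉ A, so 8 ∈ A'
8 ∈ C and 8 ∈ A', so 8 ∈ C ∩ A'
8 ∈ C and 8 ∉ A, so 8 ∈ C ∖ A
8 ∉ A and 8 ∈ (C ∖ A), so 8 ∈ A Δ (C ∖ A)
8 ∈ (C ∩ A') and 8 ∈ (A Δ (C ∖ A)), so 8 ∈ (C ∩ A') ∩ (A Δ (C ∖ A))
8 ∉ (A ∖ C) and 8 ∈ ((C ∩ A') ∩ (A Δ (C ∖ A))), so 8 ∉ (A ∖ C) ∩ ((C ∩ A') ∩ (A Δ (C ∖ A)))
8 ∈ ((A ∖ C) ∩ ((C ∩ A') ∩ (A Δ (C ∖ A))))' since 8 ∉ ((A ∖ C) ∩ ((C ∩ A') ∩ (A Δ (C ∖ A))))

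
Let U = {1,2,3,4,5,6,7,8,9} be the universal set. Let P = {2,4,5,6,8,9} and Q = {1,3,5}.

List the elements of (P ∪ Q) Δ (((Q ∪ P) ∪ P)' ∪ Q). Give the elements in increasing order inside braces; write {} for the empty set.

P ∪ Q = {1,2,3,4,5,6,8,9}
Q ∪ P = {1,2,3,4,5,6,8,9}
(Q ∪ P) ∪ P = {1,2,3,4,5,6,8,9}
((Q ∪ P) ∪ P)' = {7}
((Q ∪ P) ∪ P)' ∪ Q = {1,3,5,7}
(P ∪ Q) Δ (((Q ∪ P) ∪ P)' ∪ Q) = {2,4,6,7,8,9}

{2,4,6,7,8,9}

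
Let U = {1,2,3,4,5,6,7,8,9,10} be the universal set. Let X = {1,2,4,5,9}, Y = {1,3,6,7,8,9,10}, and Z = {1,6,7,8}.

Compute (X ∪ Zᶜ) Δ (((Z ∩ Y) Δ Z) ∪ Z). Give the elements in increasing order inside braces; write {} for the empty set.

Zᶜ = {2,3,4,5,9,10}
X ∪ Zᶜ = {1,2,3,4,5,9,10}
Z ∩ Y = {1,6,7,8}
(Z ∩ Y) Δ Z = {}
((Z ∩ Y) Δ Z) ∪ Z = {1,6,7,8}
(X ∪ Zᶜ) Δ (((Z ∩ Y) Δ Z) ∪ Z) = {2,3,4,5,6,7,8,9,10}

{2,3,4,5,6,7,8,9,10}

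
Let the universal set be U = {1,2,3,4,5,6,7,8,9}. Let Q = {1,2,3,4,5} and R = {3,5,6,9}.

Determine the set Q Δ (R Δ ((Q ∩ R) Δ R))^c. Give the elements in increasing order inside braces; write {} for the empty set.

Q ∩ R = {3,5}
(Q ∩ R) Δ R = {6,9}
R Δ ((Q ∩ R) Δ R) = {3,5}
(R Δ ((Q ∩ R) Δ R))^c = {1,2,4,6,7,8,9}
Q Δ (R Δ ((Q ∩ R) Δ R))^c = {3,5,6,7,8,9}

{3,5,6,7,8,9}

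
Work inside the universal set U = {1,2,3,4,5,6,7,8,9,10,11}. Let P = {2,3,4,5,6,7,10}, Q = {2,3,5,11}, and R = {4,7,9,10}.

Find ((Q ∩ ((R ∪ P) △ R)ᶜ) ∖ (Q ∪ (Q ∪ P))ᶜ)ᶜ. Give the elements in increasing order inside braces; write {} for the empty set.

R ∪ P = {2,3,4,5,6,7,9,10}
(R ∪ P) △ R = {2,3,5,6}
((R ∪ P) △ R)ᶜ = {1,4,7,8,9,10,11}
Q ∩ ((R ∪ P) △ R)ᶜ = {11}
Q ∪ P = {2,3,4,5,6,7,10,11}
Q ∪ (Q ∪ P) = {2,3,4,5,6,7,10,11}
(Q ∪ (Q ∪ P))ᶜ = {1,8,9}
(Q ∩ ((R ∪ P) △ R)ᶜ) ∖ (Q ∪ (Q ∪ P))ᶜ = {11}
((Q ∩ ((R ∪ P) △ R)ᶜ) ∖ (Q ∪ (Q ∪ P))ᶜ)ᶜ = {1,2,3,4,5,6,7,8,9,10}

{1,2,3,4,5,6,7,8,9,10}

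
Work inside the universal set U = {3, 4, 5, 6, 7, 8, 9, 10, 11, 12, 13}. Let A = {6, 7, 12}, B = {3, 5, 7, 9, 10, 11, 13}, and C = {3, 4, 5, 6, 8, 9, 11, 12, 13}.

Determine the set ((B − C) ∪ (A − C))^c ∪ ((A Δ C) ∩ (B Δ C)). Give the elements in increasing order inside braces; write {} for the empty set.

B − C = {7, 10}
A − C = {7}
(B − C) ∪ (A − C) = {7, 10}
((B − C) ∪ (A − C))^c = {3, 4, 5, 6, 8, 9, 11, 12, 13}
A Δ C = {3, 4, 5, 7, 8, 9, 11, 13}
B Δ C = {4, 6, 7, 8, 10, 12}
(A Δ C) ∩ (B Δ C) = {4, 7, 8}
((B − C) ∪ (A − C))^c ∪ ((A Δ C) ∩ (B Δ C)) = {3, 4, 5, 6, 7, 8, 9, 11, 12, 13}

{3, 4, 5, 6, 7, 8, 9, 11, 12, 13}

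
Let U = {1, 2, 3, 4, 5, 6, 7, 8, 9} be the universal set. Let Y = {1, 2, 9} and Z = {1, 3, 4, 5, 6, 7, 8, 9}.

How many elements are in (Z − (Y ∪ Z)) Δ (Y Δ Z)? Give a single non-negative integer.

Y ∪ Z = {1, 2, 3, 4, 5, 6, 7, 8, 9}
Z − (Y ∪ Z) = {}
Y Δ Z = {2, 3, 4, 5, 6, 7, 8}
(Z − (Y ∪ Z)) Δ (Y Δ Z) = {2, 3, 4, 5, 6, 7, 8}
|(Z − (Y ∪ Z)) Δ (Y Δ Z)| = 7

7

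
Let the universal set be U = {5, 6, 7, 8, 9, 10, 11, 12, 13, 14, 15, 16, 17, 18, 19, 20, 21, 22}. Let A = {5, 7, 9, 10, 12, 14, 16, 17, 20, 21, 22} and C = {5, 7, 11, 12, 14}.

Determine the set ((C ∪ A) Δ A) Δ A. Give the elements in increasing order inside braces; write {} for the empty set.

{5, 7, 9, 10, 11, 12, 14, 16, 17, 20, 21, 22}

C ∪ A = {5, 7, 9, 10, 11, 12, 14, 16, 17, 20, 21, 22}
(C ∪ A) Δ A = {11}
((C ∪ A) Δ A) Δ A = {5, 7, 9, 10, 11, 12, 14, 16, 17, 20, 21, 22}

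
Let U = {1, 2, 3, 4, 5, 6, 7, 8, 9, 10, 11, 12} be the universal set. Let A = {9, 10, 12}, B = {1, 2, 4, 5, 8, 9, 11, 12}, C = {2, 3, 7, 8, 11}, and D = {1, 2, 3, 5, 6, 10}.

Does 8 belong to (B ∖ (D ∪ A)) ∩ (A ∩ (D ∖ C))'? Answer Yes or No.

8 ∉ D and 8 ∉ A, so 8 ∉ D ∪ A
8 ∈ B and 8 ∉ (D ∪ A), so 8 ∈ B ∖ (D ∪ A)
8 ∉ D and 8 ∈ C, so 8 ∉ D ∖ C
8 ∉ A and 8 ∉ (D ∖ C), so 8 ∉ A ∩ (D ∖ C)
8 ∈ (A ∩ (D ∖ C))' since 8 ∉ (A ∩ (D ∖ C))
8 ∈ (B ∖ (D ∪ A)) and 8 ∈ (A ∩ (D ∖ C))', so 8 ∈ (B ∖ (D ∪ A)) ∩ (A ∩ (D ∖ C))'

Yes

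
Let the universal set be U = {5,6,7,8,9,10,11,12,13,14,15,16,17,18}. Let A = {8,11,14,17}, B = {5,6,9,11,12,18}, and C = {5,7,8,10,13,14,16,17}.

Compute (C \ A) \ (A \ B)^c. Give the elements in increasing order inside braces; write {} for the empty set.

C \ A = {5,7,10,13,16}
A \ B = {8,14,17}
(A \ B)^c = {5,6,7,9,10,11,12,13,15,16,18}
(C \ A) \ (A \ B)^c = {}

{}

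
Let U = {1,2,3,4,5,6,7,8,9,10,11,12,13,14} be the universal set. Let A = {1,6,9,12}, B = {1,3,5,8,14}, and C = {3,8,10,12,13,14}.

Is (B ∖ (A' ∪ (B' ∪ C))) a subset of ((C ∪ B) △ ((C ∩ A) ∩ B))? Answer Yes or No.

A' = {2,3,4,5,7,8,10,11,13,14}
B' = {2,4,6,7,9,10,11,12,13}
B' ∪ C = {2,3,4,6,7,8,9,10,11,12,13,14}
A' ∪ (B' ∪ C) = {2,3,4,5,6,7,8,9,10,11,12,13,14}
B ∖ (A' ∪ (B' ∪ C)) = {1}
C ∪ B = {1,3,5,8,10,12,13,14}
C ∩ A = {12}
(C ∩ A) ∩ B = {}
(C ∪ B) △ ((C ∩ A) ∩ B) = {1,3,5,8,10,12,13,14}
Every element of {1} is in {1,3,5,8,10,12,13,14}, so B ∖ (A' ∪ (B' ∪ C)) ⊆ (C ∪ B) △ ((C ∩ A) ∩ B).

Yes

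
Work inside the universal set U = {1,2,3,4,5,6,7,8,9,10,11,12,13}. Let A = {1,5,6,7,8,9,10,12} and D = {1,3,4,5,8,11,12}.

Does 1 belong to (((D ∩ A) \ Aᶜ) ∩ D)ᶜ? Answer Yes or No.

No

1 ∈ D and 1 ∈ A, so 1 ∈ D ∩ A
1 ∈ A, so 1 ∉ Aᶜ
1 ∈ (D ∩ A) and 1 ∉ Aᶜ, so 1 ∈ (D ∩ A) \ Aᶜ
1 ∈ ((D ∩ A) \ Aᶜ) and 1 ∈ D, so 1 ∈ ((D ∩ A) \ Aᶜ) ∩ D
1 ∉ (((D ∩ A) \ Aᶜ) ∩ D)ᶜ since 1 ∈ (((D ∩ A) \ Aᶜ) ∩ D)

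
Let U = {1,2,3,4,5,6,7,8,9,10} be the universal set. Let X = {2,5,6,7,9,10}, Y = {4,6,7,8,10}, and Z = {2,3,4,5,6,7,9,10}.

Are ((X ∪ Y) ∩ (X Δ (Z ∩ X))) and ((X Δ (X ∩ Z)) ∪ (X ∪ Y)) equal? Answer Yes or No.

No

X ∪ Y = {2,4,5,6,7,8,9,10}
Z ∩ X = {2,5,6,7,9,10}
X Δ (Z ∩ X) = {}
(X ∪ Y) ∩ (X Δ (Z ∩ X)) = {}
X ∩ Z = {2,5,6,7,9,10}
X Δ (X ∩ Z) = {}
(X Δ (X ∩ Z)) ∪ (X ∪ Y) = {2,4,5,6,7,8,9,10}
2 ∈ (X Δ (X ∩ Z)) ∪ (X ∪ Y) but 2 ∉ (X ∪ Y) ∩ (X Δ (Z ∩ X)), so they differ.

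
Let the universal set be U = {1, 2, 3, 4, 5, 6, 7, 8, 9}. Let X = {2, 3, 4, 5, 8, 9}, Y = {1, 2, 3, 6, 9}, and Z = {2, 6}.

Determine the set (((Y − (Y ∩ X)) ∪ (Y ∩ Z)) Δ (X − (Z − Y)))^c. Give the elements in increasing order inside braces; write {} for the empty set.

{2, 7}

Y ∩ X = {2, 3, 9}
Y − (Y ∩ X) = {1, 6}
Y ∩ Z = {2, 6}
(Y − (Y ∩ X)) ∪ (Y ∩ Z) = {1, 2, 6}
Z − Y = {}
X − (Z − Y) = {2, 3, 4, 5, 8, 9}
((Y − (Y ∩ X)) ∪ (Y ∩ Z)) Δ (X − (Z − Y)) = {1, 3, 4, 5, 6, 8, 9}
(((Y − (Y ∩ X)) ∪ (Y ∩ Z)) Δ (X − (Z − Y)))^c = {2, 7}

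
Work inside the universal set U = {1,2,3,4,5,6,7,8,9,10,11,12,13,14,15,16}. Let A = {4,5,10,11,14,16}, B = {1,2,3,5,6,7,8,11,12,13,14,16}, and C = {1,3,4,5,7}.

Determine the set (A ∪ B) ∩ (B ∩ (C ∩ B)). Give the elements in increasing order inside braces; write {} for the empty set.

A ∪ B = {1,2,3,4,5,6,7,8,10,11,12,13,14,16}
C ∩ B = {1,3,5,7}
B ∩ (C ∩ B) = {1,3,5,7}
(A ∪ B) ∩ (B ∩ (C ∩ B)) = {1,3,5,7}

{1,3,5,7}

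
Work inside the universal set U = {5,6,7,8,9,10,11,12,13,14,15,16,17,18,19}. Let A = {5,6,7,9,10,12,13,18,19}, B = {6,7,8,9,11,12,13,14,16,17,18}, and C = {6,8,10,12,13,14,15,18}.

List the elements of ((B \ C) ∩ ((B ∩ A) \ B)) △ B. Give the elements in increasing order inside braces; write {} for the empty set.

B \ C = {7,9,11,16,17}
B ∩ A = {6,7,9,12,13,18}
(B ∩ A) \ B = {}
(B \ C) ∩ ((B ∩ A) \ B) = {}
((B \ C) ∩ ((B ∩ A) \ B)) △ B = {6,7,8,9,11,12,13,14,16,17,18}

{6,7,8,9,11,12,13,14,16,17,18}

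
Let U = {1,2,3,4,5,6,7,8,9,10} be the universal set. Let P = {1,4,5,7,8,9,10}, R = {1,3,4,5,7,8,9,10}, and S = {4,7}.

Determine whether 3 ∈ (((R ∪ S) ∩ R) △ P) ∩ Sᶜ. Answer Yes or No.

Yes

3 ∈ R and 3 ∉ S, so 3 ∈ R ∪ S
3 ∈ (R ∪ S) and 3 ∈ R, so 3 ∈ (R ∪ S) ∩ R
3 ∈ ((R ∪ S) ∩ R) and 3 ∉ P, so 3 ∈ ((R ∪ S) ∩ R) △ P
3 ∉ S, so 3 ∈ Sᶜ
3 ∈ (((R ∪ S) ∩ R) △ P) and 3 ∈ Sᶜ, so 3 ∈ (((R ∪ S) ∩ R) △ P) ∩ Sᶜ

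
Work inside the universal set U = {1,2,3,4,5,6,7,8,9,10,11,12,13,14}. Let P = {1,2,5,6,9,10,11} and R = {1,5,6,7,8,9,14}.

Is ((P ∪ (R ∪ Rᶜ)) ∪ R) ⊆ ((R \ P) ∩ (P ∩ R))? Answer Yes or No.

No

Rᶜ = {2,3,4,10,11,12,13}
R ∪ Rᶜ = {1,2,3,4,5,6,7,8,9,10,11,12,13,14}
P ∪ (R ∪ Rᶜ) = {1,2,3,4,5,6,7,8,9,10,11,12,13,14}
(P ∪ (R ∪ Rᶜ)) ∪ R = {1,2,3,4,5,6,7,8,9,10,11,12,13,14}
R \ P = {7,8,14}
P ∩ R = {1,5,6,9}
(R \ P) ∩ (P ∩ R) = {}
1 ∈ (P ∪ (R ∪ Rᶜ)) ∪ R but 1 ∉ (R \ P) ∩ (P ∩ R), so the inclusion fails.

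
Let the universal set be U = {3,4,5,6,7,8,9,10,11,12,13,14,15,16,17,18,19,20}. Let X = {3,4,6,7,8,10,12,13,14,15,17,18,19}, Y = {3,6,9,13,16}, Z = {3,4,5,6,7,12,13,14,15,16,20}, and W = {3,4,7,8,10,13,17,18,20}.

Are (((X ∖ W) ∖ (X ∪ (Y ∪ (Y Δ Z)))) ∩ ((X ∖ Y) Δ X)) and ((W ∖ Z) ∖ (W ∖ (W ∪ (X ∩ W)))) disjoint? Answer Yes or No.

Yes

X ∖ W = {6,12,14,15,19}
Y Δ Z = {4,5,7,9,12,14,15,20}
Y ∪ (Y Δ Z) = {3,4,5,6,7,9,12,13,14,15,16,20}
X ∪ (Y ∪ (Y Δ Z)) = {3,4,5,6,7,8,9,10,12,13,14,15,16,17,18,19,20}
(X ∖ W) ∖ (X ∪ (Y ∪ (Y Δ Z))) = {}
X ∖ Y = {4,7,8,10,12,14,15,17,18,19}
(X ∖ Y) Δ X = {3,6,13}
((X ∖ W) ∖ (X ∪ (Y ∪ (Y Δ Z)))) ∩ ((X ∖ Y) Δ X) = {}
W ∖ Z = {8,10,17,18}
X ∩ W = {3,4,7,8,10,13,17,18}
W ∪ (X ∩ W) = {3,4,7,8,10,13,17,18,20}
W ∖ (W ∪ (X ∩ W)) = {}
(W ∖ Z) ∖ (W ∖ (W ∪ (X ∩ W))) = {8,10,17,18}
{} and {8,10,17,18} share no elements.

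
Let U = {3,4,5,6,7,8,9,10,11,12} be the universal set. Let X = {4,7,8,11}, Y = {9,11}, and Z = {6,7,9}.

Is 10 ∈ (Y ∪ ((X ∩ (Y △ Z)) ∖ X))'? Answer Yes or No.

10 ∉ Y and 10 ∉ Z, so 10 ∉ Y △ Z
10 ∉ X and 10 ∉ (Y △ Z), so 10 ∉ X ∩ (Y △ Z)
10 ∉ (X ∩ (Y △ Z)) and 10 ∉ X, so 10 ∉ (X ∩ (Y △ Z)) ∖ X
10 ∉ Y and 10 ∉ ((X ∩ (Y △ Z)) ∖ X), so 10 ∉ Y ∪ ((X ∩ (Y △ Z)) ∖ X)
10 ∈ (Y ∪ ((X ∩ (Y △ Z)) ∖ X))' since 10 ∉ (Y ∪ ((X ∩ (Y △ Z)) ∖ X))

Yes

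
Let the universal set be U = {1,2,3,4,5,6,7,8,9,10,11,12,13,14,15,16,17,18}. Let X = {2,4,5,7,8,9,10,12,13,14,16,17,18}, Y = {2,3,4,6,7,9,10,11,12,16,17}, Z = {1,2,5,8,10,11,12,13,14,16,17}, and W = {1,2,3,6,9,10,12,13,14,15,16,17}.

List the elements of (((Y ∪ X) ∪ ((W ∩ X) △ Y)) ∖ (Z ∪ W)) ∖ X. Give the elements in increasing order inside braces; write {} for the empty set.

Y ∪ X = {2,3,4,5,6,7,8,9,10,11,12,13,14,16,17,18}
W ∩ X = {2,9,10,12,13,14,16,17}
(W ∩ X) △ Y = {3,4,6,7,11,13,14}
(Y ∪ X) ∪ ((W ∩ X) △ Y) = {2,3,4,5,6,7,8,9,10,11,12,13,14,16,17,18}
Z ∪ W = {1,2,3,5,6,8,9,10,11,12,13,14,15,16,17}
((Y ∪ X) ∪ ((W ∩ X) △ Y)) ∖ (Z ∪ W) = {4,7,18}
(((Y ∪ X) ∪ ((W ∩ X) △ Y)) ∖ (Z ∪ W)) ∖ X = {}

{}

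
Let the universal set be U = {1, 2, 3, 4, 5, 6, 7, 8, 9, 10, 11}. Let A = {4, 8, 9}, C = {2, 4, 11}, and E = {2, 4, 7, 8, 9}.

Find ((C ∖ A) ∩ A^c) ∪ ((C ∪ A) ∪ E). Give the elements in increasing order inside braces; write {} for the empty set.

C ∖ A = {2, 11}
A^c = {1, 2, 3, 5, 6, 7, 10, 11}
(C ∖ A) ∩ A^c = {2, 11}
C ∪ A = {2, 4, 8, 9, 11}
(C ∪ A) ∪ E = {2, 4, 7, 8, 9, 11}
((C ∖ A) ∩ A^c) ∪ ((C ∪ A) ∪ E) = {2, 4, 7, 8, 9, 11}

{2, 4, 7, 8, 9, 11}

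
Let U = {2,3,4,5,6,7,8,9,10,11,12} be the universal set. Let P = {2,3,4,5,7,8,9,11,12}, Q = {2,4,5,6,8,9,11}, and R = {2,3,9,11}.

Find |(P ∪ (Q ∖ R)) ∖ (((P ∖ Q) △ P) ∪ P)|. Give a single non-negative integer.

Q ∖ R = {4,5,6,8}
P ∪ (Q ∖ R) = {2,3,4,5,6,7,8,9,11,12}
P ∖ Q = {3,7,12}
(P ∖ Q) △ P = {2,4,5,8,9,11}
((P ∖ Q) △ P) ∪ P = {2,3,4,5,7,8,9,11,12}
(P ∪ (Q ∖ R)) ∖ (((P ∖ Q) △ P) ∪ P) = {6}
|(P ∪ (Q ∖ R)) ∖ (((P ∖ Q) △ P) ∪ P)| = 1

1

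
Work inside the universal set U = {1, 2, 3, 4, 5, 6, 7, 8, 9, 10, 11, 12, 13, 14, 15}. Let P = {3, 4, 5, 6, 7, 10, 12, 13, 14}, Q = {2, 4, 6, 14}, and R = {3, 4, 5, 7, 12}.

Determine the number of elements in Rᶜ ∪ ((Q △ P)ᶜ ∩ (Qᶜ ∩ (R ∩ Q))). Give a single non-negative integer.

Rᶜ = {1, 2, 6, 8, 9, 10, 11, 13, 14, 15}
Q △ P = {2, 3, 5, 7, 10, 12, 13}
(Q △ P)ᶜ = {1, 4, 6, 8, 9, 11, 14, 15}
Qᶜ = {1, 3, 5, 7, 8, 9, 10, 11, 12, 13, 15}
R ∩ Q = {4}
Qᶜ ∩ (R ∩ Q) = {}
(Q △ P)ᶜ ∩ (Qᶜ ∩ (R ∩ Q)) = {}
Rᶜ ∪ ((Q △ P)ᶜ ∩ (Qᶜ ∩ (R ∩ Q))) = {1, 2, 6, 8, 9, 10, 11, 13, 14, 15}
|Rᶜ ∪ ((Q △ P)ᶜ ∩ (Qᶜ ∩ (R ∩ Q)))| = 10

10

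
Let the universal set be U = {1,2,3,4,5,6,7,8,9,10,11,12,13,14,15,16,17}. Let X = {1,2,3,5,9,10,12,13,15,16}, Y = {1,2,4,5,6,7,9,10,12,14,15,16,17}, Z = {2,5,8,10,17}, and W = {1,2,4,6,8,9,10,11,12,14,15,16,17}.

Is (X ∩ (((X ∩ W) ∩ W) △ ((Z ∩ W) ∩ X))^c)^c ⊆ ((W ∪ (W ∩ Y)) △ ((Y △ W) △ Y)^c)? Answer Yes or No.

X ∩ W = {1,2,9,10,12,15,16}
(X ∩ W) ∩ W = {1,2,9,10,12,15,16}
Z ∩ W = {2,8,10,17}
(Z ∩ W) ∩ X = {2,10}
((X ∩ W) ∩ W) △ ((Z ∩ W) ∩ X) = {1,9,12,15,16}
(((X ∩ W) ∩ W) △ ((Z ∩ W) ∩ X))^c = {2,3,4,5,6,7,8,10,11,13,14,17}
X ∩ (((X ∩ W) ∩ W) △ ((Z ∩ W) ∩ X))^c = {2,3,5,10,13}
(X ∩ (((X ∩ W) ∩ W) △ ((Z ∩ W) ∩ X))^c)^c = {1,4,6,7,8,9,11,12,14,15,16,17}
W ∩ Y = {1,2,4,6,9,10,12,14,15,16,17}
W ∪ (W ∩ Y) = {1,2,4,6,8,9,10,11,12,14,15,16,17}
Y △ W = {5,7,8,11}
(Y △ W) △ Y = {1,2,4,6,8,9,10,11,12,14,15,16,17}
((Y △ W) △ Y)^c = {3,5,7,13}
(W ∪ (W ∩ Y)) △ ((Y △ W) △ Y)^c = {1,2,3,4,5,6,7,8,9,10,11,12,13,14,15,16,17}
Every element of {1,4,6,7,8,9,11,12,14,15,16,17} is in {1,2,3,4,5,6,7,8,9,10,11,12,13,14,15,16,17}, so (X ∩ (((X ∩ W) ∩ W) △ ((Z ∩ W) ∩ X))^c)^c ⊆ (W ∪ (W ∩ Y)) △ ((Y △ W) △ Y)^c.

Yes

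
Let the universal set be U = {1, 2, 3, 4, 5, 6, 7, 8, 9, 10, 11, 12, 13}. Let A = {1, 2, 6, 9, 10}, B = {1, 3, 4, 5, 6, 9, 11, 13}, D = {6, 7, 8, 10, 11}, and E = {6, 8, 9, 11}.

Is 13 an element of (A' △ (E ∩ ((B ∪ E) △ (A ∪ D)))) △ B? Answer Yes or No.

No

13 ∉ A, so 13 ∈ A'
13 ∈ B and 13 ∉ E, so 13 ∈ B ∪ E
13 ∉ A and 13 ∉ D, so 13 ∉ A ∪ D
13 ∈ (B ∪ E) and 13 ∉ (A ∪ D), so 13 ∈ (B ∪ E) △ (A ∪ D)
13 ∉ E and 13 ∈ ((B ∪ E) △ (A ∪ D)), so 13 ∉ E ∩ ((B ∪ E) △ (A ∪ D))
13 ∈ A' and 13 ∉ (E ∩ ((B ∪ E) △ (A ∪ D))), so 13 ∈ A' △ (E ∩ ((B ∪ E) △ (A ∪ D)))
13 ∈ (A' △ (E ∩ ((B ∪ E) △ (A ∪ D)))) and 13 ∈ B, so 13 ∉ (A' △ (E ∩ ((B ∪ E) △ (A ∪ D)))) △ B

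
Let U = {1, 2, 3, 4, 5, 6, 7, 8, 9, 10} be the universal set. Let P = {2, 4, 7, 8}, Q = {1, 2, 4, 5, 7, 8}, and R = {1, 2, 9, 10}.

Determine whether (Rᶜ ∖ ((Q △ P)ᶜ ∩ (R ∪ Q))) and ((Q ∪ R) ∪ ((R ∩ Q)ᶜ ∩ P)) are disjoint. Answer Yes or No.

No

Rᶜ = {3, 4, 5, 6, 7, 8}
Q △ P = {1, 5}
(Q △ P)ᶜ = {2, 3, 4, 6, 7, 8, 9, 10}
R ∪ Q = {1, 2, 4, 5, 7, 8, 9, 10}
(Q △ P)ᶜ ∩ (R ∪ Q) = {2, 4, 7, 8, 9, 10}
Rᶜ ∖ ((Q △ P)ᶜ ∩ (R ∪ Q)) = {3, 5, 6}
Q ∪ R = {1, 2, 4, 5, 7, 8, 9, 10}
R ∩ Q = {1, 2}
(R ∩ Q)ᶜ = {3, 4, 5, 6, 7, 8, 9, 10}
(R ∩ Q)ᶜ ∩ P = {4, 7, 8}
(Q ∪ R) ∪ ((R ∩ Q)ᶜ ∩ P) = {1, 2, 4, 5, 7, 8, 9, 10}
5 lies in both, so they are not disjoint.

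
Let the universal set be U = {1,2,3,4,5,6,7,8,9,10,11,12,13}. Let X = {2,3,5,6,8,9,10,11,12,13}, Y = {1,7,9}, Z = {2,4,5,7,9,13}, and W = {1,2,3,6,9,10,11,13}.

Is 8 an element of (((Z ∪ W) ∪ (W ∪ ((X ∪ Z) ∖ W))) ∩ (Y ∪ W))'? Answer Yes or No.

Yes

8 ∉ Z and 8 ∉ W, so 8 ∉ Z ∪ W
8 ∈ X and 8 ∉ Z, so 8 ∈ X ∪ Z
8 ∈ (X ∪ Z) and 8 ∉ W, so 8 ∈ (X ∪ Z) ∖ W
8 ∉ W and 8 ∈ ((X ∪ Z) ∖ W), so 8 ∈ W ∪ ((X ∪ Z) ∖ W)
8 ∉ (Z ∪ W) and 8 ∈ (W ∪ ((X ∪ Z) ∖ W)), so 8 ∈ (Z ∪ W) ∪ (W ∪ ((X ∪ Z) ∖ W))
8 ∉ Y and 8 ∉ W, so 8 ∉ Y ∪ W
8 ∈ ((Z ∪ W) ∪ (W ∪ ((X ∪ Z) ∖ W))) and 8 ∉ (Y ∪ W), so 8 ∉ ((Z ∪ W) ∪ (W ∪ ((X ∪ Z) ∖ W))) ∩ (Y ∪ W)
8 ∈ (((Z ∪ W) ∪ (W ∪ ((X ∪ Z) ∖ W))) ∩ (Y ∪ W))' since 8 ∉ (((Z ∪ W) ∪ (W ∪ ((X ∪ Z) ∖ W))) ∩ (Y ∪ W))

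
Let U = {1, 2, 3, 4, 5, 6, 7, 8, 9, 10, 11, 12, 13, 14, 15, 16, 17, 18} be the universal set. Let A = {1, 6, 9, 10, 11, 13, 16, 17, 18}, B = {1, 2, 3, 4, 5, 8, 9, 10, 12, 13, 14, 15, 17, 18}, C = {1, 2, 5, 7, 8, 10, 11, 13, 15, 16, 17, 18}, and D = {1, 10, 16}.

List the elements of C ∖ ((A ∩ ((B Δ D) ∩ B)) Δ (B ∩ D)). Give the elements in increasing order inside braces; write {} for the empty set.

{2, 5, 7, 8, 11, 15, 16}

B Δ D = {2, 3, 4, 5, 8, 9, 12, 13, 14, 15, 16, 17, 18}
(B Δ D) ∩ B = {2, 3, 4, 5, 8, 9, 12, 13, 14, 15, 17, 18}
A ∩ ((B Δ D) ∩ B) = {9, 13, 17, 18}
B ∩ D = {1, 10}
(A ∩ ((B Δ D) ∩ B)) Δ (B ∩ D) = {1, 9, 10, 13, 17, 18}
C ∖ ((A ∩ ((B Δ D) ∩ B)) Δ (B ∩ D)) = {2, 5, 7, 8, 11, 15, 16}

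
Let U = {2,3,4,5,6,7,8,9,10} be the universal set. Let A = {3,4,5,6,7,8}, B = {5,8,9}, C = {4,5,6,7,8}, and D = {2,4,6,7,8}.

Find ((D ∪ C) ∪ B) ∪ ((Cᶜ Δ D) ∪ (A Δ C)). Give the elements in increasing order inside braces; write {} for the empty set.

D ∪ C = {2,4,5,6,7,8}
(D ∪ C) ∪ B = {2,4,5,6,7,8,9}
Cᶜ = {2,3,9,10}
Cᶜ Δ D = {3,4,6,7,8,9,10}
A Δ C = {3}
(Cᶜ Δ D) ∪ (A Δ C) = {3,4,6,7,8,9,10}
((D ∪ C) ∪ B) ∪ ((Cᶜ Δ D) ∪ (A Δ C)) = {2,3,4,5,6,7,8,9,10}

{2,3,4,5,6,7,8,9,10}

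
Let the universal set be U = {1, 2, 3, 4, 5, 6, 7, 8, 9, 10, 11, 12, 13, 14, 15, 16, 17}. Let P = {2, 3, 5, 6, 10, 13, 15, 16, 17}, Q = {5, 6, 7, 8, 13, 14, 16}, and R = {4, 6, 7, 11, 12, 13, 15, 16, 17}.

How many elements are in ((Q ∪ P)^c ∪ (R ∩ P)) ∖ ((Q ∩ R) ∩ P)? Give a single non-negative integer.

Q ∪ P = {2, 3, 5, 6, 7, 8, 10, 13, 14, 15, 16, 17}
(Q ∪ P)^c = {1, 4, 9, 11, 12}
R ∩ P = {6, 13, 15, 16, 17}
(Q ∪ P)^c ∪ (R ∩ P) = {1, 4, 6, 9, 11, 12, 13, 15, 16, 17}
Q ∩ R = {6, 7, 13, 16}
(Q ∩ R) ∩ P = {6, 13, 16}
((Q ∪ P)^c ∪ (R ∩ P)) ∖ ((Q ∩ R) ∩ P) = {1, 4, 9, 11, 12, 15, 17}
|((Q ∪ P)^c ∪ (R ∩ P)) ∖ ((Q ∩ R) ∩ P)| = 7

7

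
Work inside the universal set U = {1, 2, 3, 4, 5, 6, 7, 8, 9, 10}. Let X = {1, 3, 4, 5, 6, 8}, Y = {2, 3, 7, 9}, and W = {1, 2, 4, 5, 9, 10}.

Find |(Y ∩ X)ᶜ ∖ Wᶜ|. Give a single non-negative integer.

6

Y ∩ X = {3}
(Y ∩ X)ᶜ = {1, 2, 4, 5, 6, 7, 8, 9, 10}
Wᶜ = {3, 6, 7, 8}
(Y ∩ X)ᶜ ∖ Wᶜ = {1, 2, 4, 5, 9, 10}
|(Y ∩ X)ᶜ ∖ Wᶜ| = 6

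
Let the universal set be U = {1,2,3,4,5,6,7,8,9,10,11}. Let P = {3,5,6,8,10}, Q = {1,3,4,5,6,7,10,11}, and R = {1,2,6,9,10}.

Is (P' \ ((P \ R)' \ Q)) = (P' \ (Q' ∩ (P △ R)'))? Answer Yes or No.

P' = {1,2,4,7,9,11}
P \ R = {3,5,8}
(P \ R)' = {1,2,4,6,7,9,10,11}
(P \ R)' \ Q = {2,9}
P' \ ((P \ R)' \ Q) = {1,4,7,11}
Q' = {2,8,9}
P △ R = {1,2,3,5,8,9}
(P △ R)' = {4,6,7,10,11}
Q' ∩ (P △ R)' = {}
P' \ (Q' ∩ (P △ R)') = {1,2,4,7,9,11}
2 ∈ P' \ (Q' ∩ (P △ R)') but 2 ∉ P' \ ((P \ R)' \ Q), so they differ.

No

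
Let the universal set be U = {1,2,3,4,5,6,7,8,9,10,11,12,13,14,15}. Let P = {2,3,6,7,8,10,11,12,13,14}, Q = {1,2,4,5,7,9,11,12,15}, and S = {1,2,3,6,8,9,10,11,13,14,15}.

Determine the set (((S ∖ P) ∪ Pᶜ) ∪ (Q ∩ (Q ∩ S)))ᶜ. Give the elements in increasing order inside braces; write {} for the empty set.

{3,6,7,8,10,12,13,14}

S ∖ P = {1,9,15}
Pᶜ = {1,4,5,9,15}
(S ∖ P) ∪ Pᶜ = {1,4,5,9,15}
Q ∩ S = {1,2,9,11,15}
Q ∩ (Q ∩ S) = {1,2,9,11,15}
((S ∖ P) ∪ Pᶜ) ∪ (Q ∩ (Q ∩ S)) = {1,2,4,5,9,11,15}
(((S ∖ P) ∪ Pᶜ) ∪ (Q ∩ (Q ∩ S)))ᶜ = {3,6,7,8,10,12,13,14}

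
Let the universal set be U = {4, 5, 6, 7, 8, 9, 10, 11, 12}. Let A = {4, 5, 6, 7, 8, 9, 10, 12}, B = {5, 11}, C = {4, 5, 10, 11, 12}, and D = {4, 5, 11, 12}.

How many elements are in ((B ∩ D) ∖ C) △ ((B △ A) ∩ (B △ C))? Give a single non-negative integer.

3

B ∩ D = {5, 11}
(B ∩ D) ∖ C = {}
B △ A = {4, 6, 7, 8, 9, 10, 11, 12}
B △ C = {4, 10, 12}
(B △ A) ∩ (B △ C) = {4, 10, 12}
((B ∩ D) ∖ C) △ ((B △ A) ∩ (B △ C)) = {4, 10, 12}
|((B ∩ D) ∖ C) △ ((B △ A) ∩ (B △ C))| = 3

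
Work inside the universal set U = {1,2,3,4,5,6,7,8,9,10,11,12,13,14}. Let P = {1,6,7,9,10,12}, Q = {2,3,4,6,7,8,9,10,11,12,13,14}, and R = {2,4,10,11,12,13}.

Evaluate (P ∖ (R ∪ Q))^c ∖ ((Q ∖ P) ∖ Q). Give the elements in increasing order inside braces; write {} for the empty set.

R ∪ Q = {2,3,4,6,7,8,9,10,11,12,13,14}
P ∖ (R ∪ Q) = {1}
(P ∖ (R ∪ Q))^c = {2,3,4,5,6,7,8,9,10,11,12,13,14}
Q ∖ P = {2,3,4,8,11,13,14}
(Q ∖ P) ∖ Q = {}
(P ∖ (R ∪ Q))^c ∖ ((Q ∖ P) ∖ Q) = {2,3,4,5,6,7,8,9,10,11,12,13,14}

{2,3,4,5,6,7,8,9,10,11,12,13,14}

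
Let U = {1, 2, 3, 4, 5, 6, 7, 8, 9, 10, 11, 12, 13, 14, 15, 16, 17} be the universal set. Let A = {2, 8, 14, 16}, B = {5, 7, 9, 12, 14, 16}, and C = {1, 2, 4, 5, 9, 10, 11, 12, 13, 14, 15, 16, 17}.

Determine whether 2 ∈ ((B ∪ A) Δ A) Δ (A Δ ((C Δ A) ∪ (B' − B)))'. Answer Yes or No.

Yes

2 ∉ B and 2 ∈ A, so 2 ∈ B ∪ A
2 ∈ (B ∪ A) and 2 ∈ A, so 2 ∉ (B ∪ A) Δ A
2 ∈ C and 2 ∈ A, so 2 ∉ C Δ A
2 ∉ B, so 2 ∈ B'
2 ∈ B' and 2 ∉ B, so 2 ∈ B' − B
2 ∉ (C Δ A) and 2 ∈ (B' − B), so 2 ∈ (C Δ A) ∪ (B' − B)
2 ∈ A and 2 ∈ ((C Δ A) ∪ (B' − B)), so 2 ∉ A Δ ((C Δ A) ∪ (B' − B))
2 ∈ (A Δ ((C Δ A) ∪ (B' − B)))' since 2 ∉ (A Δ ((C Δ A) ∪ (B' − B)))
2 ∉ ((B ∪ A) Δ A) and 2 ∈ (A Δ ((C Δ A) ∪ (B' − B)))', so 2 ∈ ((B ∪ A) Δ A) Δ (A Δ ((C Δ A) ∪ (B' − B)))'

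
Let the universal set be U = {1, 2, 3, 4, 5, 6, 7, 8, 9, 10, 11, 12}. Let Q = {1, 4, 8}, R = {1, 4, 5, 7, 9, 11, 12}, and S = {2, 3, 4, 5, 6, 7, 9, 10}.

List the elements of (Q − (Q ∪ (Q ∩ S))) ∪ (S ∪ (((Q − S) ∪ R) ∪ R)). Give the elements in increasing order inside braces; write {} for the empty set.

{1, 2, 3, 4, 5, 6, 7, 8, 9, 10, 11, 12}

Q ∩ S = {4}
Q ∪ (Q ∩ S) = {1, 4, 8}
Q − (Q ∪ (Q ∩ S)) = {}
Q − S = {1, 8}
(Q − S) ∪ R = {1, 4, 5, 7, 8, 9, 11, 12}
((Q − S) ∪ R) ∪ R = {1, 4, 5, 7, 8, 9, 11, 12}
S ∪ (((Q − S) ∪ R) ∪ R) = {1, 2, 3, 4, 5, 6, 7, 8, 9, 10, 11, 12}
(Q − (Q ∪ (Q ∩ S))) ∪ (S ∪ (((Q − S) ∪ R) ∪ R)) = {1, 2, 3, 4, 5, 6, 7, 8, 9, 10, 11, 12}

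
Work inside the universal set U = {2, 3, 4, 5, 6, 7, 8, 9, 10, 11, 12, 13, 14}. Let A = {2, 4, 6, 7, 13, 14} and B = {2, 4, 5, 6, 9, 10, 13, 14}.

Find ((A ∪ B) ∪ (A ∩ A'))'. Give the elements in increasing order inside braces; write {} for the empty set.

{3, 8, 11, 12}

A ∪ B = {2, 4, 5, 6, 7, 9, 10, 13, 14}
A' = {3, 5, 8, 9, 10, 11, 12}
A ∩ A' = {}
(A ∪ B) ∪ (A ∩ A') = {2, 4, 5, 6, 7, 9, 10, 13, 14}
((A ∪ B) ∪ (A ∩ A'))' = {3, 8, 11, 12}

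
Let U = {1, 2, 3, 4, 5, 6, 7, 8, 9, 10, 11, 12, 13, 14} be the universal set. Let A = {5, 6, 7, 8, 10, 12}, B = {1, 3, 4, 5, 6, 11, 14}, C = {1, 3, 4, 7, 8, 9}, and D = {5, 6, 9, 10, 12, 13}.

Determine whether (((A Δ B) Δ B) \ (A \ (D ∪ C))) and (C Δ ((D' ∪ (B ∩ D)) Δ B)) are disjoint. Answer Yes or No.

Yes

A Δ B = {1, 3, 4, 7, 8, 10, 11, 12, 14}
(A Δ B) Δ B = {5, 6, 7, 8, 10, 12}
D ∪ C = {1, 3, 4, 5, 6, 7, 8, 9, 10, 12, 13}
A \ (D ∪ C) = {}
((A Δ B) Δ B) \ (A \ (D ∪ C)) = {5, 6, 7, 8, 10, 12}
D' = {1, 2, 3, 4, 7, 8, 11, 14}
B ∩ D = {5, 6}
D' ∪ (B ∩ D) = {1, 2, 3, 4, 5, 6, 7, 8, 11, 14}
(D' ∪ (B ∩ D)) Δ B = {2, 7, 8}
C Δ ((D' ∪ (B ∩ D)) Δ B) = {1, 2, 3, 4, 9}
{5, 6, 7, 8, 10, 12} and {1, 2, 3, 4, 9} share no elements.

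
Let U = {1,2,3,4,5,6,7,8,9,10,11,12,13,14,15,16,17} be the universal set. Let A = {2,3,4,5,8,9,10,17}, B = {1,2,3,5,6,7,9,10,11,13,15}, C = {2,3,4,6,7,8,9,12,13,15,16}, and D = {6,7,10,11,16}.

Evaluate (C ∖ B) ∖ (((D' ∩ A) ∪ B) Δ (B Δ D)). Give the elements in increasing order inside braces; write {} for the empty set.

{12}

C ∖ B = {4,8,12,16}
D' = {1,2,3,4,5,8,9,12,13,14,15,17}
D' ∩ A = {2,3,4,5,8,9,17}
(D' ∩ A) ∪ B = {1,2,3,4,5,6,7,8,9,10,11,13,15,17}
B Δ D = {1,2,3,5,9,13,15,16}
((D' ∩ A) ∪ B) Δ (B Δ D) = {4,6,7,8,10,11,16,17}
(C ∖ B) ∖ (((D' ∩ A) ∪ B) Δ (B Δ D)) = {12}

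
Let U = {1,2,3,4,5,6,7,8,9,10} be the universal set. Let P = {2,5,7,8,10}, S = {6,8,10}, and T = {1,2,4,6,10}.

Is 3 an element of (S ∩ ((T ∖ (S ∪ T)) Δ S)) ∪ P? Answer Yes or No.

No

3 ∉ S and 3 ∉ T, so 3 ∉ S ∪ T
3 ∉ T and 3 ∉ (S ∪ T), so 3 ∉ T ∖ (S ∪ T)
3 ∉ (T ∖ (S ∪ T)) and 3 ∉ S, so 3 ∉ (T ∖ (S ∪ T)) Δ S
3 ∉ S and 3 ∉ ((T ∖ (S ∪ T)) Δ S), so 3 ∉ S ∩ ((T ∖ (S ∪ T)) Δ S)
3 ∉ (S ∩ ((T ∖ (S ∪ T)) Δ S)) and 3 ∉ P, so 3 ∉ (S ∩ ((T ∖ (S ∪ T)) Δ S)) ∪ P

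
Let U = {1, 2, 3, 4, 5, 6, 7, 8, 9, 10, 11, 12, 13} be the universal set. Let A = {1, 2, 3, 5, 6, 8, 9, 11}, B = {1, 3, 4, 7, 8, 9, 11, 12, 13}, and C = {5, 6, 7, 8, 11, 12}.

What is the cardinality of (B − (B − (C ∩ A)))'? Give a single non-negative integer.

C ∩ A = {5, 6, 8, 11}
B − (C ∩ A) = {1, 3, 4, 7, 9, 12, 13}
B − (B − (C ∩ A)) = {8, 11}
(B − (B − (C ∩ A)))' = {1, 2, 3, 4, 5, 6, 7, 9, 10, 12, 13}
|(B − (B − (C ∩ A)))'| = 11

11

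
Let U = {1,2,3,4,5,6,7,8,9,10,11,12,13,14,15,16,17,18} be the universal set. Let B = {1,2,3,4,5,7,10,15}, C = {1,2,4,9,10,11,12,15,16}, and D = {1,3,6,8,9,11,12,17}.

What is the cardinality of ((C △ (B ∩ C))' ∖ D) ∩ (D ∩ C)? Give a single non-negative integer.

0

B ∩ C = {1,2,4,10,15}
C △ (B ∩ C) = {9,11,12,16}
(C △ (B ∩ C))' = {1,2,3,4,5,6,7,8,10,13,14,15,17,18}
(C △ (B ∩ C))' ∖ D = {2,4,5,7,10,13,14,15,18}
D ∩ C = {1,9,11,12}
((C △ (B ∩ C))' ∖ D) ∩ (D ∩ C) = {}
|((C △ (B ∩ C))' ∖ D) ∩ (D ∩ C)| = 0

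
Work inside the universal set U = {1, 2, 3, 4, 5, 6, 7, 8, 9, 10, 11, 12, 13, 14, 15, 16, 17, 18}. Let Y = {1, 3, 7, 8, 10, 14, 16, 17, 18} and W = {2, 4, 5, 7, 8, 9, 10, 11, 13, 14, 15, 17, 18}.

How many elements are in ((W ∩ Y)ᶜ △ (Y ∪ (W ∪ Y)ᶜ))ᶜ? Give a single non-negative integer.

W ∩ Y = {7, 8, 10, 14, 17, 18}
(W ∩ Y)ᶜ = {1, 2, 3, 4, 5, 6, 9, 11, 12, 13, 15, 16}
W ∪ Y = {1, 2, 3, 4, 5, 7, 8, 9, 10, 11, 13, 14, 15, 16, 17, 18}
(W ∪ Y)ᶜ = {6, 12}
Y ∪ (W ∪ Y)ᶜ = {1, 3, 6, 7, 8, 10, 12, 14, 16, 17, 18}
(W ∩ Y)ᶜ △ (Y ∪ (W ∪ Y)ᶜ) = {2, 4, 5, 7, 8, 9, 10, 11, 13, 14, 15, 17, 18}
((W ∩ Y)ᶜ △ (Y ∪ (W ∪ Y)ᶜ))ᶜ = {1, 3, 6, 12, 16}
|((W ∩ Y)ᶜ △ (Y ∪ (W ∪ Y)ᶜ))ᶜ| = 5

5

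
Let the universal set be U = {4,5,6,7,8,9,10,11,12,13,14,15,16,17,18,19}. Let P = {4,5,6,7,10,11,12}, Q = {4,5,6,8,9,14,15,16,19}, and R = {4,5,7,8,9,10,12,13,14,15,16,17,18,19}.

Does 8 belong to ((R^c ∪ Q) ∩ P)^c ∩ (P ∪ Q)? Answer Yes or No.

8 ∈ R, so 8 ∉ R^c
8 ∉ R^c and 8 ∈ Q, so 8 ∈ R^c ∪ Q
8 ∈ (R^c ∪ Q) and 8 ∉ P, so 8 ∉ (R^c ∪ Q) ∩ P
8 ∈ ((R^c ∪ Q) ∩ P)^c since 8 ∉ ((R^c ∪ Q) ∩ P)
8 ∉ P and 8 ∈ Q, so 8 ∈ P ∪ Q
8 ∈ ((R^c ∪ Q) ∩ P)^c and 8 ∈ (P ∪ Q), so 8 ∈ ((R^c ∪ Q) ∩ P)^c ∩ (P ∪ Q)

Yes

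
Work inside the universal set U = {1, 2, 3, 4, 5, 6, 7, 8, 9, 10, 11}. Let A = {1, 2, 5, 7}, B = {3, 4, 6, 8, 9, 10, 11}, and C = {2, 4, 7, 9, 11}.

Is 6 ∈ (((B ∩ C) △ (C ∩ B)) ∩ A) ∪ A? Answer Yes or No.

No

6 ∈ B and 6 ∉ C, so 6 ∉ B ∩ C
6 ∉ C and 6 ∈ B, so 6 ∉ C ∩ B
6 ∉ (B ∩ C) and 6 ∉ (C ∩ B), so 6 ∉ (B ∩ C) △ (C ∩ B)
6 ∉ ((B ∩ C) △ (C ∩ B)) and 6 ∉ A, so 6 ∉ ((B ∩ C) △ (C ∩ B)) ∩ A
6 ∉ (((B ∩ C) △ (C ∩ B)) ∩ A) and 6 ∉ A, so 6 ∉ (((B ∩ C) △ (C ∩ B)) ∩ A) ∪ A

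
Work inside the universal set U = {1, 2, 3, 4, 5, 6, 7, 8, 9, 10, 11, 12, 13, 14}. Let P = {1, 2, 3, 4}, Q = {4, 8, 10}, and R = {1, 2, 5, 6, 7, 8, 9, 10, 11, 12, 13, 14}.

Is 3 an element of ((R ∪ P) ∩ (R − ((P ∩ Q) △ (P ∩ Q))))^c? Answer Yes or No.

Yes

3 ∉ R and 3 ∈ P, so 3 ∈ R ∪ P
3 ∈ P and 3 ∉ Q, so 3 ∉ P ∩ Q
3 ∈ P and 3 ∉ Q, so 3 ∉ P ∩ Q
3 ∉ (P ∩ Q) and 3 ∉ (P ∩ Q), so 3 ∉ (P ∩ Q) △ (P ∩ Q)
3 ∉ R and 3 ∉ ((P ∩ Q) △ (P ∩ Q)), so 3 ∉ R − ((P ∩ Q) △ (P ∩ Q))
3 ∈ (R ∪ P) and 3 ∉ (R − ((P ∩ Q) △ (P ∩ Q))), so 3 ∉ (R ∪ P) ∩ (R − ((P ∩ Q) △ (P ∩ Q)))
3 ∈ ((R ∪ P) ∩ (R − ((P ∩ Q) △ (P ∩ Q))))^c since 3 ∉ ((R ∪ P) ∩ (R − ((P ∩ Q) △ (P ∩ Q))))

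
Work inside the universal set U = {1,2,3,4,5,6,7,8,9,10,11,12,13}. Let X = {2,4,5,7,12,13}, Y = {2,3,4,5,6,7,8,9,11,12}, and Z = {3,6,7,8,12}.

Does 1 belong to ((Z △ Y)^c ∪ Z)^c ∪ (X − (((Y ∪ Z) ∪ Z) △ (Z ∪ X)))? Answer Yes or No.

1 ∉ Z and 1 ∉ Y, so 1 ∉ Z △ Y
1 ∈ (Z △ Y)^c since 1 ∉ (Z △ Y)
1 ∈ (Z △ Y)^c and 1 ∉ Z, so 1 ∈ (Z △ Y)^c ∪ Z
1 ∉ ((Z △ Y)^c ∪ Z)^c since 1 ∈ ((Z △ Y)^c ∪ Z)
1 ∉ Y and 1 ∉ Z, so 1 ∉ Y ∪ Z
1 ∉ (Y ∪ Z) and 1 ∉ Z, so 1 ∉ (Y ∪ Z) ∪ Z
1 ∉ Z and 1 ∉ X, so 1 ∉ Z ∪ X
1 ∉ ((Y ∪ Z) ∪ Z) and 1 ∉ (Z ∪ X), so 1 ∉ ((Y ∪ Z) ∪ Z) △ (Z ∪ X)
1 ∉ X and 1 ∉ (((Y ∪ Z) ∪ Z) △ (Z ∪ X)), so 1 ∉ X − (((Y ∪ Z) ∪ Z) △ (Z ∪ X))
1 ∉ ((Z △ Y)^c ∪ Z)^c and 1 ∉ (X − (((Y ∪ Z) ∪ Z) △ (Z ∪ X))), so 1 ∉ ((Z △ Y)^c ∪ Z)^c ∪ (X − (((Y ∪ Z) ∪ Z) △ (Z ∪ X)))

No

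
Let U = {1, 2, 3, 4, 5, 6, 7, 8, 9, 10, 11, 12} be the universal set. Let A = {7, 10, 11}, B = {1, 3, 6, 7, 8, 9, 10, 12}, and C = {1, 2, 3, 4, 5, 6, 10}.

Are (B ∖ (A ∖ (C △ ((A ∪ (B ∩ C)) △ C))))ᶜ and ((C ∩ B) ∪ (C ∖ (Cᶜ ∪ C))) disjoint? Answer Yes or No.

B ∩ C = {1, 3, 6, 10}
A ∪ (B ∩ C) = {1, 3, 6, 7, 10, 11}
(A ∪ (B ∩ C)) △ C = {2, 4, 5, 7, 11}
C △ ((A ∪ (B ∩ C)) △ C) = {1, 3, 6, 7, 10, 11}
A ∖ (C △ ((A ∪ (B ∩ C)) △ C)) = {}
B ∖ (A ∖ (C △ ((A ∪ (B ∩ C)) △ C))) = {1, 3, 6, 7, 8, 9, 10, 12}
(B ∖ (A ∖ (C △ ((A ∪ (B ∩ C)) △ C))))ᶜ = {2, 4, 5, 11}
C ∩ B = {1, 3, 6, 10}
Cᶜ = {7, 8, 9, 11, 12}
Cᶜ ∪ C = {1, 2, 3, 4, 5, 6, 7, 8, 9, 10, 11, 12}
C ∖ (Cᶜ ∪ C) = {}
(C ∩ B) ∪ (C ∖ (Cᶜ ∪ C)) = {1, 3, 6, 10}
{2, 4, 5, 11} and {1, 3, 6, 10} share no elements.

Yes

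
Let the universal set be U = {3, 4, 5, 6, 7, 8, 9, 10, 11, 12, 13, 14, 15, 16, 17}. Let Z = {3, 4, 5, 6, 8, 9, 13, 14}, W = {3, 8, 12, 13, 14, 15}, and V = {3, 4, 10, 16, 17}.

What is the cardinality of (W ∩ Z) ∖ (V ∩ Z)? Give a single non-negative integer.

3

W ∩ Z = {3, 8, 13, 14}
V ∩ Z = {3, 4}
(W ∩ Z) ∖ (V ∩ Z) = {8, 13, 14}
|(W ∩ Z) ∖ (V ∩ Z)| = 3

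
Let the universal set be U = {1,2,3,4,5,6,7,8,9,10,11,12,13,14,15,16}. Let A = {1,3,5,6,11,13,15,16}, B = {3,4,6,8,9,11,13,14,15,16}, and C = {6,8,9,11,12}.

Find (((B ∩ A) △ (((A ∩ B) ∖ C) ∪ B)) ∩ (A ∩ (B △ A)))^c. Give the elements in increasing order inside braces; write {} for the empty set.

B ∩ A = {3,6,11,13,15,16}
A ∩ B = {3,6,11,13,15,16}
(A ∩ B) ∖ C = {3,13,15,16}
((A ∩ B) ∖ C) ∪ B = {3,4,6,8,9,11,13,14,15,16}
(B ∩ A) △ (((A ∩ B) ∖ C) ∪ B) = {4,8,9,14}
B △ A = {1,4,5,8,9,14}
A ∩ (B △ A) = {1,5}
((B ∩ A) △ (((A ∩ B) ∖ C) ∪ B)) ∩ (A ∩ (B △ A)) = {}
(((B ∩ A) △ (((A ∩ B) ∖ C) ∪ B)) ∩ (A ∩ (B △ A)))^c = {1,2,3,4,5,6,7,8,9,10,11,12,13,14,15,16}

{1,2,3,4,5,6,7,8,9,10,11,12,13,14,15,16}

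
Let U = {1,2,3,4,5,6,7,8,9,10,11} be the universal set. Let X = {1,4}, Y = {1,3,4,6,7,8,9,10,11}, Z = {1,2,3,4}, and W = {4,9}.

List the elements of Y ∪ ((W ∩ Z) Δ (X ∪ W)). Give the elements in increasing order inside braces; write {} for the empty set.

W ∩ Z = {4}
X ∪ W = {1,4,9}
(W ∩ Z) Δ (X ∪ W) = {1,9}
Y ∪ ((W ∩ Z) Δ (X ∪ W)) = {1,3,4,6,7,8,9,10,11}

{1,3,4,6,7,8,9,10,11}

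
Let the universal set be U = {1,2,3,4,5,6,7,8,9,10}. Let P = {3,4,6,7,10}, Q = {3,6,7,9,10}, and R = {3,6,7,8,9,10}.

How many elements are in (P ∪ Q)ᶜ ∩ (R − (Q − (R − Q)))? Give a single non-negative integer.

1

P ∪ Q = {3,4,6,7,9,10}
(P ∪ Q)ᶜ = {1,2,5,8}
R − Q = {8}
Q − (R − Q) = {3,6,7,9,10}
R − (Q − (R − Q)) = {8}
(P ∪ Q)ᶜ ∩ (R − (Q − (R − Q))) = {8}
|(P ∪ Q)ᶜ ∩ (R − (Q − (R − Q)))| = 1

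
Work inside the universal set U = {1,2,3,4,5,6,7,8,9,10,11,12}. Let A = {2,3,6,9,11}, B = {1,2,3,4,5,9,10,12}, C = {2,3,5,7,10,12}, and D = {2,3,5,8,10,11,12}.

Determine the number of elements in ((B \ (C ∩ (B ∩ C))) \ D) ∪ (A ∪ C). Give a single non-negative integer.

11

B ∩ C = {2,3,5,10,12}
C ∩ (B ∩ C) = {2,3,5,10,12}
B \ (C ∩ (B ∩ C)) = {1,4,9}
(B \ (C ∩ (B ∩ C))) \ D = {1,4,9}
A ∪ C = {2,3,5,6,7,9,10,11,12}
((B \ (C ∩ (B ∩ C))) \ D) ∪ (A ∪ C) = {1,2,3,4,5,6,7,9,10,11,12}
|((B \ (C ∩ (B ∩ C))) \ D) ∪ (A ∪ C)| = 11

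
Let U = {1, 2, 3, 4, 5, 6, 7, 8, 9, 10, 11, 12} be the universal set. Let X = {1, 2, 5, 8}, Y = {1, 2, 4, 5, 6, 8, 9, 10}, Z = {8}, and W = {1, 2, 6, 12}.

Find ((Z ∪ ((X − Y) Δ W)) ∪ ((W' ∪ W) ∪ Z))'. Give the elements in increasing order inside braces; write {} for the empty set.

X − Y = {}
(X − Y) Δ W = {1, 2, 6, 12}
Z ∪ ((X − Y) Δ W) = {1, 2, 6, 8, 12}
W' = {3, 4, 5, 7, 8, 9, 10, 11}
W' ∪ W = {1, 2, 3, 4, 5, 6, 7, 8, 9, 10, 11, 12}
(W' ∪ W) ∪ Z = {1, 2, 3, 4, 5, 6, 7, 8, 9, 10, 11, 12}
(Z ∪ ((X − Y) Δ W)) ∪ ((W' ∪ W) ∪ Z) = {1, 2, 3, 4, 5, 6, 7, 8, 9, 10, 11, 12}
((Z ∪ ((X − Y) Δ W)) ∪ ((W' ∪ W) ∪ Z))' = {}

{}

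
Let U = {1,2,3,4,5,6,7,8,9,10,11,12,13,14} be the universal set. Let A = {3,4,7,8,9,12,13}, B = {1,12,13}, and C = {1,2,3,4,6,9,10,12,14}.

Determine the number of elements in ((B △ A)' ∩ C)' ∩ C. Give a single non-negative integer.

B △ A = {1,3,4,7,8,9}
(B △ A)' = {2,5,6,10,11,12,13,14}
(B △ A)' ∩ C = {2,6,10,12,14}
((B △ A)' ∩ C)' = {1,3,4,5,7,8,9,11,13}
((B △ A)' ∩ C)' ∩ C = {1,3,4,9}
|((B △ A)' ∩ C)' ∩ C| = 4

4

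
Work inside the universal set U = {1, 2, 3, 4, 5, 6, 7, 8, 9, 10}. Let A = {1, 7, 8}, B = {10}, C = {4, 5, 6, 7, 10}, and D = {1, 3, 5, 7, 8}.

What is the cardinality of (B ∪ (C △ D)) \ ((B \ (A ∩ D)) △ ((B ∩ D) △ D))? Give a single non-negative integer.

C △ D = {1, 3, 4, 6, 8, 10}
B ∪ (C △ D) = {1, 3, 4, 6, 8, 10}
A ∩ D = {1, 7, 8}
B \ (A ∩ D) = {10}
B ∩ D = {}
(B ∩ D) △ D = {1, 3, 5, 7, 8}
(B \ (A ∩ D)) △ ((B ∩ D) △ D) = {1, 3, 5, 7, 8, 10}
(B ∪ (C △ D)) \ ((B \ (A ∩ D)) △ ((B ∩ D) △ D)) = {4, 6}
|(B ∪ (C △ D)) \ ((B \ (A ∩ D)) △ ((B ∩ D) △ D))| = 2

2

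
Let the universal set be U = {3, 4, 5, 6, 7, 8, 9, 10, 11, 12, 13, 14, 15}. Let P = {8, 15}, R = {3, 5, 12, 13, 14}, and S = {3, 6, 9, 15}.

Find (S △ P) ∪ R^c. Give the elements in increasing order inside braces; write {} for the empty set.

{3, 4, 6, 7, 8, 9, 10, 11, 15}

S △ P = {3, 6, 8, 9}
R^c = {4, 6, 7, 8, 9, 10, 11, 15}
(S △ P) ∪ R^c = {3, 4, 6, 7, 8, 9, 10, 11, 15}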